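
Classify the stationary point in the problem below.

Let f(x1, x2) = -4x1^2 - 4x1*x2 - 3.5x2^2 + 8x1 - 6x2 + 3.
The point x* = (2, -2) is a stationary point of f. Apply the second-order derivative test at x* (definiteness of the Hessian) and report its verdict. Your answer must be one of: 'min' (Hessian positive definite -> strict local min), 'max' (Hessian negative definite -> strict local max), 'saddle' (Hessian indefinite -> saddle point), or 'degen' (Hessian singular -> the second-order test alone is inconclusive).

Compute the Hessian H = grad^2 f:
  H = [[-8, -4], [-4, -7]]
Verify stationarity: grad f(x*) = H x* + g = (0, 0).
Eigenvalues of H: -11.5311, -3.4689.
Both eigenvalues < 0, so H is negative definite -> x* is a strict local max.

max


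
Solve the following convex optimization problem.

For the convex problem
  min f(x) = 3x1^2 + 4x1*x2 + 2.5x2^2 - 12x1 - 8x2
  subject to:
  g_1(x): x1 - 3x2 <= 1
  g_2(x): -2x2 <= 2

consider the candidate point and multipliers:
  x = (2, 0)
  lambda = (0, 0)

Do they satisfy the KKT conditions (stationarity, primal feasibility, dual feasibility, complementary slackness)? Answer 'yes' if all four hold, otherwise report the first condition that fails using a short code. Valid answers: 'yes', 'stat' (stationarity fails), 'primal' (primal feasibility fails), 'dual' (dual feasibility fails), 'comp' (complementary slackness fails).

Gradient of f: grad f(x) = Q x + c = (0, 0)
Constraint values g_i(x) = a_i^T x - b_i:
  g_1((2, 0)) = 1
  g_2((2, 0)) = -2
Stationarity residual: grad f(x) + sum_i lambda_i a_i = (0, 0)
  -> stationarity OK
Primal feasibility (all g_i <= 0): FAILS
Dual feasibility (all lambda_i >= 0): OK
Complementary slackness (lambda_i * g_i(x) = 0 for all i): OK

Verdict: the first failing condition is primal_feasibility -> primal.

primal


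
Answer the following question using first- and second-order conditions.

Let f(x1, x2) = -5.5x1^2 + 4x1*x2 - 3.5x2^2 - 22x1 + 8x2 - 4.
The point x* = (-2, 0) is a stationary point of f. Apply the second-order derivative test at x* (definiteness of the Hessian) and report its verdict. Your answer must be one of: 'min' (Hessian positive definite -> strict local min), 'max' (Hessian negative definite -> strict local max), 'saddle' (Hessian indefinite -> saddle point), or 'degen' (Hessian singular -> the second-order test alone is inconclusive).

Compute the Hessian H = grad^2 f:
  H = [[-11, 4], [4, -7]]
Verify stationarity: grad f(x*) = H x* + g = (0, 0).
Eigenvalues of H: -13.4721, -4.5279.
Both eigenvalues < 0, so H is negative definite -> x* is a strict local max.

max


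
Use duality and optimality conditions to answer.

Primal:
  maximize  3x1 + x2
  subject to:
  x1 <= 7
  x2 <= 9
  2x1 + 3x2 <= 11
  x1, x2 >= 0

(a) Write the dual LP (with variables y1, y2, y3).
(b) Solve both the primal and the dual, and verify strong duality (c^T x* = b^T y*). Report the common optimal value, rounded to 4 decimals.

The standard primal-dual pair for 'max c^T x s.t. A x <= b, x >= 0' is:
  Dual:  min b^T y  s.t.  A^T y >= c,  y >= 0.

So the dual LP is:
  minimize  7y1 + 9y2 + 11y3
  subject to:
    y1 + 2y3 >= 3
    y2 + 3y3 >= 1
    y1, y2, y3 >= 0

Solving the primal: x* = (5.5, 0).
  primal value c^T x* = 16.5.
Solving the dual: y* = (0, 0, 1.5).
  dual value b^T y* = 16.5.
Strong duality: c^T x* = b^T y*. Confirmed.

16.5


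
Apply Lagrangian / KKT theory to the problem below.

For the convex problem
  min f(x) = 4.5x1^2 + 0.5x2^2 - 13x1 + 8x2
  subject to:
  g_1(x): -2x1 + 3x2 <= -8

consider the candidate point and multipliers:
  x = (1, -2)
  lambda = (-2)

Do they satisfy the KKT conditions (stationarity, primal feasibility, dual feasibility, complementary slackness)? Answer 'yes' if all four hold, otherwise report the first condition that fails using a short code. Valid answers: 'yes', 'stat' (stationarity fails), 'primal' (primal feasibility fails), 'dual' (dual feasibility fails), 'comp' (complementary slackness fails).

Gradient of f: grad f(x) = Q x + c = (-4, 6)
Constraint values g_i(x) = a_i^T x - b_i:
  g_1((1, -2)) = 0
Stationarity residual: grad f(x) + sum_i lambda_i a_i = (0, 0)
  -> stationarity OK
Primal feasibility (all g_i <= 0): OK
Dual feasibility (all lambda_i >= 0): FAILS
Complementary slackness (lambda_i * g_i(x) = 0 for all i): OK

Verdict: the first failing condition is dual_feasibility -> dual.

dual


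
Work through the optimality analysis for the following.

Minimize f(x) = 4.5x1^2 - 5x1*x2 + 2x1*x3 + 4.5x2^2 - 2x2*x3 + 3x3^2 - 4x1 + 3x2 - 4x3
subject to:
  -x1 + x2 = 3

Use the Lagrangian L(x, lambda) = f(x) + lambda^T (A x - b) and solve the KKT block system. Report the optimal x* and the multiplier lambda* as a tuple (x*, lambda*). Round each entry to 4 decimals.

Form the Lagrangian:
  L(x, lambda) = (1/2) x^T Q x + c^T x + lambda^T (A x - b)
Stationarity (grad_x L = 0): Q x + c + A^T lambda = 0.
Primal feasibility: A x = b.

This gives the KKT block system:
  [ Q   A^T ] [ x     ]   [-c ]
  [ A    0  ] [ lambda ] = [ b ]

Solving the linear system:
  x*      = (-1.375, 1.625, 1.6667)
  lambda* = (-21.1667)
  f(x*)   = 33.6042

x* = (-1.375, 1.625, 1.6667), lambda* = (-21.1667)


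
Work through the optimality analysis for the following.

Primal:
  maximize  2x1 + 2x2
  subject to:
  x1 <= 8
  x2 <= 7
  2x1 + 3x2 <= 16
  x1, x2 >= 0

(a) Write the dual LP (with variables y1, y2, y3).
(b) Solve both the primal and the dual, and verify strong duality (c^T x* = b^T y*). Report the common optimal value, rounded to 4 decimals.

The standard primal-dual pair for 'max c^T x s.t. A x <= b, x >= 0' is:
  Dual:  min b^T y  s.t.  A^T y >= c,  y >= 0.

So the dual LP is:
  minimize  8y1 + 7y2 + 16y3
  subject to:
    y1 + 2y3 >= 2
    y2 + 3y3 >= 2
    y1, y2, y3 >= 0

Solving the primal: x* = (8, 0).
  primal value c^T x* = 16.
Solving the dual: y* = (0.6667, 0, 0.6667).
  dual value b^T y* = 16.
Strong duality: c^T x* = b^T y*. Confirmed.

16


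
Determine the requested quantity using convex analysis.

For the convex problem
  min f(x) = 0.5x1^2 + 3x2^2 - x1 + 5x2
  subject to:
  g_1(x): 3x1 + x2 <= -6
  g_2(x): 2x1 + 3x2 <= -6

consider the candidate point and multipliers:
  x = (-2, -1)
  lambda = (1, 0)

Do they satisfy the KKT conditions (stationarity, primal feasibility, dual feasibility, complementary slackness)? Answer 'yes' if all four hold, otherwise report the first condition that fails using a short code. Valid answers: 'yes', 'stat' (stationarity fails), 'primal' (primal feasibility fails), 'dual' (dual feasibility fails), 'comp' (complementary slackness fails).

Gradient of f: grad f(x) = Q x + c = (-3, -1)
Constraint values g_i(x) = a_i^T x - b_i:
  g_1((-2, -1)) = -1
  g_2((-2, -1)) = -1
Stationarity residual: grad f(x) + sum_i lambda_i a_i = (0, 0)
  -> stationarity OK
Primal feasibility (all g_i <= 0): OK
Dual feasibility (all lambda_i >= 0): OK
Complementary slackness (lambda_i * g_i(x) = 0 for all i): FAILS

Verdict: the first failing condition is complementary_slackness -> comp.

comp


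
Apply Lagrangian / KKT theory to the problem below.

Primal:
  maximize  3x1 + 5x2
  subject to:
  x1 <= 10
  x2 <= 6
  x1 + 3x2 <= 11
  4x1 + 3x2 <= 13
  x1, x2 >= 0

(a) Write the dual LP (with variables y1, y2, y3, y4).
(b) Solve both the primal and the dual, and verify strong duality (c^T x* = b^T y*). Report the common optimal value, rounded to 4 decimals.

The standard primal-dual pair for 'max c^T x s.t. A x <= b, x >= 0' is:
  Dual:  min b^T y  s.t.  A^T y >= c,  y >= 0.

So the dual LP is:
  minimize  10y1 + 6y2 + 11y3 + 13y4
  subject to:
    y1 + y3 + 4y4 >= 3
    y2 + 3y3 + 3y4 >= 5
    y1, y2, y3, y4 >= 0

Solving the primal: x* = (0.6667, 3.4444).
  primal value c^T x* = 19.2222.
Solving the dual: y* = (0, 0, 1.2222, 0.4444).
  dual value b^T y* = 19.2222.
Strong duality: c^T x* = b^T y*. Confirmed.

19.2222


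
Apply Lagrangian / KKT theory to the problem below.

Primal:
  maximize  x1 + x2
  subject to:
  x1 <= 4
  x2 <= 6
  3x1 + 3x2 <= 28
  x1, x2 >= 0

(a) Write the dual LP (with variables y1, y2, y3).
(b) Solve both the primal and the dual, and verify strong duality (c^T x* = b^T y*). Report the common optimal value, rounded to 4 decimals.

The standard primal-dual pair for 'max c^T x s.t. A x <= b, x >= 0' is:
  Dual:  min b^T y  s.t.  A^T y >= c,  y >= 0.

So the dual LP is:
  minimize  4y1 + 6y2 + 28y3
  subject to:
    y1 + 3y3 >= 1
    y2 + 3y3 >= 1
    y1, y2, y3 >= 0

Solving the primal: x* = (3.3333, 6).
  primal value c^T x* = 9.3333.
Solving the dual: y* = (0, 0, 0.3333).
  dual value b^T y* = 9.3333.
Strong duality: c^T x* = b^T y*. Confirmed.

9.3333


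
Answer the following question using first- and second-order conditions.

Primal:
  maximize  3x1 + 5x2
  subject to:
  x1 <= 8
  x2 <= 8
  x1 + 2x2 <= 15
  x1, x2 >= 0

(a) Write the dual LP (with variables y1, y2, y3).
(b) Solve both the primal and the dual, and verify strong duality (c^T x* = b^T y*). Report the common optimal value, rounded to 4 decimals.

The standard primal-dual pair for 'max c^T x s.t. A x <= b, x >= 0' is:
  Dual:  min b^T y  s.t.  A^T y >= c,  y >= 0.

So the dual LP is:
  minimize  8y1 + 8y2 + 15y3
  subject to:
    y1 + y3 >= 3
    y2 + 2y3 >= 5
    y1, y2, y3 >= 0

Solving the primal: x* = (8, 3.5).
  primal value c^T x* = 41.5.
Solving the dual: y* = (0.5, 0, 2.5).
  dual value b^T y* = 41.5.
Strong duality: c^T x* = b^T y*. Confirmed.

41.5


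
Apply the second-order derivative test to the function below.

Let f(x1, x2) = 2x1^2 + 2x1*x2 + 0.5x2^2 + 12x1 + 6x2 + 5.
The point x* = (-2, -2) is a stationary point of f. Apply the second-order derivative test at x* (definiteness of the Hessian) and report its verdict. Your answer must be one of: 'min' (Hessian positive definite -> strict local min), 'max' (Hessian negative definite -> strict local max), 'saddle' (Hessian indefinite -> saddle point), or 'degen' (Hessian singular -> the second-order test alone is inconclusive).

Compute the Hessian H = grad^2 f:
  H = [[4, 2], [2, 1]]
Verify stationarity: grad f(x*) = H x* + g = (0, 0).
Eigenvalues of H: 0, 5.
H has a zero eigenvalue (singular; positive semidefinite but not definite), so H is neither positive definite, negative definite, nor indefinite. The second-order test alone is inconclusive -> degen.
(Indeed, f is constant along the null direction of H through x*, so x* is not a strict local extremum.)

degen


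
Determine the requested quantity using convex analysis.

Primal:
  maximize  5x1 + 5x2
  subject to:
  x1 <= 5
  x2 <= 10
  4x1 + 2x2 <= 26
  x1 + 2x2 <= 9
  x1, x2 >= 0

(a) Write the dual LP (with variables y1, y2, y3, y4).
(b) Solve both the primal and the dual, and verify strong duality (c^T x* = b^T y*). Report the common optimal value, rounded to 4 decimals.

The standard primal-dual pair for 'max c^T x s.t. A x <= b, x >= 0' is:
  Dual:  min b^T y  s.t.  A^T y >= c,  y >= 0.

So the dual LP is:
  minimize  5y1 + 10y2 + 26y3 + 9y4
  subject to:
    y1 + 4y3 + y4 >= 5
    y2 + 2y3 + 2y4 >= 5
    y1, y2, y3, y4 >= 0

Solving the primal: x* = (5, 2).
  primal value c^T x* = 35.
Solving the dual: y* = (2.5, 0, 0, 2.5).
  dual value b^T y* = 35.
Strong duality: c^T x* = b^T y*. Confirmed.

35


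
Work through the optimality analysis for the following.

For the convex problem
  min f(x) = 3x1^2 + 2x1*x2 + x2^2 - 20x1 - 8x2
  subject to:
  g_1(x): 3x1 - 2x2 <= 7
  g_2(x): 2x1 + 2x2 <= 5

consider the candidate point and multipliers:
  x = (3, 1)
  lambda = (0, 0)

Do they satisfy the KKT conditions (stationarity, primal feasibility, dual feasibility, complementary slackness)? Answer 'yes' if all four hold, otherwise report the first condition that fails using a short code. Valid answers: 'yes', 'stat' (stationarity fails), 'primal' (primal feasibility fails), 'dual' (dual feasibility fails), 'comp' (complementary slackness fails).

Gradient of f: grad f(x) = Q x + c = (0, 0)
Constraint values g_i(x) = a_i^T x - b_i:
  g_1((3, 1)) = 0
  g_2((3, 1)) = 3
Stationarity residual: grad f(x) + sum_i lambda_i a_i = (0, 0)
  -> stationarity OK
Primal feasibility (all g_i <= 0): FAILS
Dual feasibility (all lambda_i >= 0): OK
Complementary slackness (lambda_i * g_i(x) = 0 for all i): OK

Verdict: the first failing condition is primal_feasibility -> primal.

primal


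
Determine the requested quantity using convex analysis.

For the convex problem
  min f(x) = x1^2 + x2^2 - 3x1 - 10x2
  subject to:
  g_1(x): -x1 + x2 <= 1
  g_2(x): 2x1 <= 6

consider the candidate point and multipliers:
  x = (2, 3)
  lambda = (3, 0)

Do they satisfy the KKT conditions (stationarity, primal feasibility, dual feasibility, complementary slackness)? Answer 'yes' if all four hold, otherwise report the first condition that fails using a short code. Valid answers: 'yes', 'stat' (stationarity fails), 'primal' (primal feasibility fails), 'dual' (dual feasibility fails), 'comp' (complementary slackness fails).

Gradient of f: grad f(x) = Q x + c = (1, -4)
Constraint values g_i(x) = a_i^T x - b_i:
  g_1((2, 3)) = 0
  g_2((2, 3)) = -2
Stationarity residual: grad f(x) + sum_i lambda_i a_i = (-2, -1)
  -> stationarity FAILS
Primal feasibility (all g_i <= 0): OK
Dual feasibility (all lambda_i >= 0): OK
Complementary slackness (lambda_i * g_i(x) = 0 for all i): OK

Verdict: the first failing condition is stationarity -> stat.

stat


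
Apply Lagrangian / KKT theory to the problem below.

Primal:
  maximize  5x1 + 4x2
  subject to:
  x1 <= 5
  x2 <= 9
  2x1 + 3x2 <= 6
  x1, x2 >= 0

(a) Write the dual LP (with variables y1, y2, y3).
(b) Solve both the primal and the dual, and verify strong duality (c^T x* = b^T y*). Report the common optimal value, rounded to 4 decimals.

The standard primal-dual pair for 'max c^T x s.t. A x <= b, x >= 0' is:
  Dual:  min b^T y  s.t.  A^T y >= c,  y >= 0.

So the dual LP is:
  minimize  5y1 + 9y2 + 6y3
  subject to:
    y1 + 2y3 >= 5
    y2 + 3y3 >= 4
    y1, y2, y3 >= 0

Solving the primal: x* = (3, 0).
  primal value c^T x* = 15.
Solving the dual: y* = (0, 0, 2.5).
  dual value b^T y* = 15.
Strong duality: c^T x* = b^T y*. Confirmed.

15


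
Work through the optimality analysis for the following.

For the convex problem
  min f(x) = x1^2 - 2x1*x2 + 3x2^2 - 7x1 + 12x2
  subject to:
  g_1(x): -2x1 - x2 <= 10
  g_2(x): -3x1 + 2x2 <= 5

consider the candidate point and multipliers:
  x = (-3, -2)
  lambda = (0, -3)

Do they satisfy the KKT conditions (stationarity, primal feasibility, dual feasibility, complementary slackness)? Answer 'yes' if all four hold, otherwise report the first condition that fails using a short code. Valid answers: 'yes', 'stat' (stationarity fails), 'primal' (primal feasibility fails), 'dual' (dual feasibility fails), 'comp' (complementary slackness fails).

Gradient of f: grad f(x) = Q x + c = (-9, 6)
Constraint values g_i(x) = a_i^T x - b_i:
  g_1((-3, -2)) = -2
  g_2((-3, -2)) = 0
Stationarity residual: grad f(x) + sum_i lambda_i a_i = (0, 0)
  -> stationarity OK
Primal feasibility (all g_i <= 0): OK
Dual feasibility (all lambda_i >= 0): FAILS
Complementary slackness (lambda_i * g_i(x) = 0 for all i): OK

Verdict: the first failing condition is dual_feasibility -> dual.

dual


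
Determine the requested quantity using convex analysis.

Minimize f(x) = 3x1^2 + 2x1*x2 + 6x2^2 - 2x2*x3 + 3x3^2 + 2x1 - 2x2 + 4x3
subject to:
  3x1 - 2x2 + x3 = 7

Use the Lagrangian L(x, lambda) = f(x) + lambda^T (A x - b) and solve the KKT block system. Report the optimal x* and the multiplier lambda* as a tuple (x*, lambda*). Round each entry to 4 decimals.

Form the Lagrangian:
  L(x, lambda) = (1/2) x^T Q x + c^T x + lambda^T (A x - b)
Stationarity (grad_x L = 0): Q x + c + A^T lambda = 0.
Primal feasibility: A x = b.

This gives the KKT block system:
  [ Q   A^T ] [ x     ]   [-c ]
  [ A    0  ] [ lambda ] = [ b ]

Solving the linear system:
  x*      = (1.875, -0.8393, -0.3036)
  lambda* = (-3.8571)
  f(x*)   = 15.6071

x* = (1.875, -0.8393, -0.3036), lambda* = (-3.8571)


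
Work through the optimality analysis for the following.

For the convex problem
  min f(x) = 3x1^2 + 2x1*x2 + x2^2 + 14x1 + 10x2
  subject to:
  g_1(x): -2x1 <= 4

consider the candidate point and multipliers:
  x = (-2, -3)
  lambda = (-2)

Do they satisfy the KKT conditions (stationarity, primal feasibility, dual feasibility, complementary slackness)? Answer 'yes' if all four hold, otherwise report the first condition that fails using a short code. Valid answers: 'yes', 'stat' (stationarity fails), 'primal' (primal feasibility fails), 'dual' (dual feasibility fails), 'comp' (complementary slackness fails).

Gradient of f: grad f(x) = Q x + c = (-4, 0)
Constraint values g_i(x) = a_i^T x - b_i:
  g_1((-2, -3)) = 0
Stationarity residual: grad f(x) + sum_i lambda_i a_i = (0, 0)
  -> stationarity OK
Primal feasibility (all g_i <= 0): OK
Dual feasibility (all lambda_i >= 0): FAILS
Complementary slackness (lambda_i * g_i(x) = 0 for all i): OK

Verdict: the first failing condition is dual_feasibility -> dual.

dual


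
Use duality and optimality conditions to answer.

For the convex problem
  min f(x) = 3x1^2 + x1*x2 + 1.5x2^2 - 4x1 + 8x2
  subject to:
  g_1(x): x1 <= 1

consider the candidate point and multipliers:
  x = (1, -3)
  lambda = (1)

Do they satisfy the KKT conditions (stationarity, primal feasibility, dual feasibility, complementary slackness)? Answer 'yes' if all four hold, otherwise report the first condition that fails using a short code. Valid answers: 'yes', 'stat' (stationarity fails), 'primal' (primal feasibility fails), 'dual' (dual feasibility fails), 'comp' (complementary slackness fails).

Gradient of f: grad f(x) = Q x + c = (-1, 0)
Constraint values g_i(x) = a_i^T x - b_i:
  g_1((1, -3)) = 0
Stationarity residual: grad f(x) + sum_i lambda_i a_i = (0, 0)
  -> stationarity OK
Primal feasibility (all g_i <= 0): OK
Dual feasibility (all lambda_i >= 0): OK
Complementary slackness (lambda_i * g_i(x) = 0 for all i): OK

Verdict: yes, KKT holds.

yes


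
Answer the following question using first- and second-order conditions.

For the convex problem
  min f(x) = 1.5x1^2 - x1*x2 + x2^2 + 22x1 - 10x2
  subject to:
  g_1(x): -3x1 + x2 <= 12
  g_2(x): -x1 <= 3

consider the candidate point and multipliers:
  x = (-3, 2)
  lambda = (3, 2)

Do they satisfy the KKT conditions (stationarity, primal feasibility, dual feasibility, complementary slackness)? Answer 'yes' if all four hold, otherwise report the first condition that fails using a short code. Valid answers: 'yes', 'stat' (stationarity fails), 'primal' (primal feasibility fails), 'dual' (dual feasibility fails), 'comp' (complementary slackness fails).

Gradient of f: grad f(x) = Q x + c = (11, -3)
Constraint values g_i(x) = a_i^T x - b_i:
  g_1((-3, 2)) = -1
  g_2((-3, 2)) = 0
Stationarity residual: grad f(x) + sum_i lambda_i a_i = (0, 0)
  -> stationarity OK
Primal feasibility (all g_i <= 0): OK
Dual feasibility (all lambda_i >= 0): OK
Complementary slackness (lambda_i * g_i(x) = 0 for all i): FAILS

Verdict: the first failing condition is complementary_slackness -> comp.

comp


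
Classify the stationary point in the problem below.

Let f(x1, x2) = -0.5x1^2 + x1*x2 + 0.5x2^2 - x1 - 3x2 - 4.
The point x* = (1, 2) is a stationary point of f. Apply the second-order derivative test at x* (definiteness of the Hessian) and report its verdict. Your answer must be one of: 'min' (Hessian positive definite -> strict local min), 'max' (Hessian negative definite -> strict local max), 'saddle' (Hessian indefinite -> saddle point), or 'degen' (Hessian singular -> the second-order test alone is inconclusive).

Compute the Hessian H = grad^2 f:
  H = [[-1, 1], [1, 1]]
Verify stationarity: grad f(x*) = H x* + g = (0, 0).
Eigenvalues of H: -1.4142, 1.4142.
Eigenvalues have mixed signs, so H is indefinite -> x* is a saddle point.

saddle


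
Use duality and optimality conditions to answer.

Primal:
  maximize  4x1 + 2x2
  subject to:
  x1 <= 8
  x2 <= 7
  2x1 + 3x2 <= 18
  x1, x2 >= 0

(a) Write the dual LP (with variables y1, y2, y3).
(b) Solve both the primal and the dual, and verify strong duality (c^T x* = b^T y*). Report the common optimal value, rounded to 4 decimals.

The standard primal-dual pair for 'max c^T x s.t. A x <= b, x >= 0' is:
  Dual:  min b^T y  s.t.  A^T y >= c,  y >= 0.

So the dual LP is:
  minimize  8y1 + 7y2 + 18y3
  subject to:
    y1 + 2y3 >= 4
    y2 + 3y3 >= 2
    y1, y2, y3 >= 0

Solving the primal: x* = (8, 0.6667).
  primal value c^T x* = 33.3333.
Solving the dual: y* = (2.6667, 0, 0.6667).
  dual value b^T y* = 33.3333.
Strong duality: c^T x* = b^T y*. Confirmed.

33.3333


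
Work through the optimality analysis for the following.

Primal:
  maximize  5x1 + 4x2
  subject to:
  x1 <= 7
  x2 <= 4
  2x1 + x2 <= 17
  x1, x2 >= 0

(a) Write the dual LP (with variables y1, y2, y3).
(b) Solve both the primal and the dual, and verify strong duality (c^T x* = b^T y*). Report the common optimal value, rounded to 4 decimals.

The standard primal-dual pair for 'max c^T x s.t. A x <= b, x >= 0' is:
  Dual:  min b^T y  s.t.  A^T y >= c,  y >= 0.

So the dual LP is:
  minimize  7y1 + 4y2 + 17y3
  subject to:
    y1 + 2y3 >= 5
    y2 + y3 >= 4
    y1, y2, y3 >= 0

Solving the primal: x* = (6.5, 4).
  primal value c^T x* = 48.5.
Solving the dual: y* = (0, 1.5, 2.5).
  dual value b^T y* = 48.5.
Strong duality: c^T x* = b^T y*. Confirmed.

48.5


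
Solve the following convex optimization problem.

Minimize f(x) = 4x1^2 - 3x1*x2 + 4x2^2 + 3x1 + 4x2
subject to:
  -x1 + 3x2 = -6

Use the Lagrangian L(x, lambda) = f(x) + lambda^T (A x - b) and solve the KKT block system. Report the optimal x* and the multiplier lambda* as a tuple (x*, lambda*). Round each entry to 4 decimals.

Form the Lagrangian:
  L(x, lambda) = (1/2) x^T Q x + c^T x + lambda^T (A x - b)
Stationarity (grad_x L = 0): Q x + c + A^T lambda = 0.
Primal feasibility: A x = b.

This gives the KKT block system:
  [ Q   A^T ] [ x     ]   [-c ]
  [ A    0  ] [ lambda ] = [ b ]

Solving the linear system:
  x*      = (-0.7258, -2.2419)
  lambda* = (3.9194)
  f(x*)   = 6.1855

x* = (-0.7258, -2.2419), lambda* = (3.9194)


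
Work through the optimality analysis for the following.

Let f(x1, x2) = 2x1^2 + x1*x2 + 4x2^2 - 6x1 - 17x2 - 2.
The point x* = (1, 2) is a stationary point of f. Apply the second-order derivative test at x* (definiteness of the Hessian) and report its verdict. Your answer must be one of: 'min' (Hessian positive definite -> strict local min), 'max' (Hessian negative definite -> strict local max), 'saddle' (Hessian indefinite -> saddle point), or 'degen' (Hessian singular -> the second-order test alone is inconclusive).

Compute the Hessian H = grad^2 f:
  H = [[4, 1], [1, 8]]
Verify stationarity: grad f(x*) = H x* + g = (0, 0).
Eigenvalues of H: 3.7639, 8.2361.
Both eigenvalues > 0, so H is positive definite -> x* is a strict local min.

min


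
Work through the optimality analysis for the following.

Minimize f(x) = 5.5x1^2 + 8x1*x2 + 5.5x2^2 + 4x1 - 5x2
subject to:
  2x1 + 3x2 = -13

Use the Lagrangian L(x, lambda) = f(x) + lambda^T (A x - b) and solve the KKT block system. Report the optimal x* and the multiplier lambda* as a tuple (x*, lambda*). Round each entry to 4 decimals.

Form the Lagrangian:
  L(x, lambda) = (1/2) x^T Q x + c^T x + lambda^T (A x - b)
Stationarity (grad_x L = 0): Q x + c + A^T lambda = 0.
Primal feasibility: A x = b.

This gives the KKT block system:
  [ Q   A^T ] [ x     ]   [-c ]
  [ A    0  ] [ lambda ] = [ b ]

Solving the linear system:
  x*      = (-0.8511, -3.766)
  lambda* = (17.7447)
  f(x*)   = 123.0532

x* = (-0.8511, -3.766), lambda* = (17.7447)


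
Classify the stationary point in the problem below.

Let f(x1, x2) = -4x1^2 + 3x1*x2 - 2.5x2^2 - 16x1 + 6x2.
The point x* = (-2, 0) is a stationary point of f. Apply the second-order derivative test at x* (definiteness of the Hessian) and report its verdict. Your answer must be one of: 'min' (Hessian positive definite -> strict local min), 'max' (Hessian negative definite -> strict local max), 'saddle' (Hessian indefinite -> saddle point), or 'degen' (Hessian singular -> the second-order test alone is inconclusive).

Compute the Hessian H = grad^2 f:
  H = [[-8, 3], [3, -5]]
Verify stationarity: grad f(x*) = H x* + g = (0, 0).
Eigenvalues of H: -9.8541, -3.1459.
Both eigenvalues < 0, so H is negative definite -> x* is a strict local max.

max


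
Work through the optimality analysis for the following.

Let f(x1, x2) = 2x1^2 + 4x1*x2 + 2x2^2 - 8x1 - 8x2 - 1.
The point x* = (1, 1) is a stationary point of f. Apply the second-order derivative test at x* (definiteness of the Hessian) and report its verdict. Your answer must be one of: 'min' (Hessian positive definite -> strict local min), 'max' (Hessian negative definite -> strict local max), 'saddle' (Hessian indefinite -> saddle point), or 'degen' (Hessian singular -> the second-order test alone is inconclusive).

Compute the Hessian H = grad^2 f:
  H = [[4, 4], [4, 4]]
Verify stationarity: grad f(x*) = H x* + g = (0, 0).
Eigenvalues of H: 0, 8.
H has a zero eigenvalue (singular; positive semidefinite but not definite), so H is neither positive definite, negative definite, nor indefinite. The second-order test alone is inconclusive -> degen.
(Indeed, f is constant along the null direction of H through x*, so x* is not a strict local extremum.)

degen


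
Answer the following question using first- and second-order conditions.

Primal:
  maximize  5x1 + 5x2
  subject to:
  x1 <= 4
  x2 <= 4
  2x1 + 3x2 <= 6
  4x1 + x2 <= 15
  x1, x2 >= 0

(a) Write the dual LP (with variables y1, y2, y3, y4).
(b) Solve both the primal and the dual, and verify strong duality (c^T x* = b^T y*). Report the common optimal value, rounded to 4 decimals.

The standard primal-dual pair for 'max c^T x s.t. A x <= b, x >= 0' is:
  Dual:  min b^T y  s.t.  A^T y >= c,  y >= 0.

So the dual LP is:
  minimize  4y1 + 4y2 + 6y3 + 15y4
  subject to:
    y1 + 2y3 + 4y4 >= 5
    y2 + 3y3 + y4 >= 5
    y1, y2, y3, y4 >= 0

Solving the primal: x* = (3, 0).
  primal value c^T x* = 15.
Solving the dual: y* = (0, 0, 2.5, 0).
  dual value b^T y* = 15.
Strong duality: c^T x* = b^T y*. Confirmed.

15


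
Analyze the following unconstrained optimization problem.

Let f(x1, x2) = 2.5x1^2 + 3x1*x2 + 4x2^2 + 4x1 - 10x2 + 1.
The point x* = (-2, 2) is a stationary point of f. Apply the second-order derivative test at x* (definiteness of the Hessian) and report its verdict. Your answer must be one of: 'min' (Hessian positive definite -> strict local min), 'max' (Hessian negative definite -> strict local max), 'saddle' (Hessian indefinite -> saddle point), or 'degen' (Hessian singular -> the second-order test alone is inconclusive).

Compute the Hessian H = grad^2 f:
  H = [[5, 3], [3, 8]]
Verify stationarity: grad f(x*) = H x* + g = (0, 0).
Eigenvalues of H: 3.1459, 9.8541.
Both eigenvalues > 0, so H is positive definite -> x* is a strict local min.

min


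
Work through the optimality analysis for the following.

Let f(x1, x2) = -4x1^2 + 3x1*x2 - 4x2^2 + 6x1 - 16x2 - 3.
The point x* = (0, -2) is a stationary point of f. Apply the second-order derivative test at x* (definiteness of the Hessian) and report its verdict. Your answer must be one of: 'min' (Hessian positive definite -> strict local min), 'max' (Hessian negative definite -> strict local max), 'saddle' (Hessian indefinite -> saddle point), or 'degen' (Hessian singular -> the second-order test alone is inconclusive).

Compute the Hessian H = grad^2 f:
  H = [[-8, 3], [3, -8]]
Verify stationarity: grad f(x*) = H x* + g = (0, 0).
Eigenvalues of H: -11, -5.
Both eigenvalues < 0, so H is negative definite -> x* is a strict local max.

max


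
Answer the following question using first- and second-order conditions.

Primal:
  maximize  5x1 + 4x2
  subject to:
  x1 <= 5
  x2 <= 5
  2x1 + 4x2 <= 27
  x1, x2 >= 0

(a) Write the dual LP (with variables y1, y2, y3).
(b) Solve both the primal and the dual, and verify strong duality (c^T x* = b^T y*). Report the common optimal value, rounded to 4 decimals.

The standard primal-dual pair for 'max c^T x s.t. A x <= b, x >= 0' is:
  Dual:  min b^T y  s.t.  A^T y >= c,  y >= 0.

So the dual LP is:
  minimize  5y1 + 5y2 + 27y3
  subject to:
    y1 + 2y3 >= 5
    y2 + 4y3 >= 4
    y1, y2, y3 >= 0

Solving the primal: x* = (5, 4.25).
  primal value c^T x* = 42.
Solving the dual: y* = (3, 0, 1).
  dual value b^T y* = 42.
Strong duality: c^T x* = b^T y*. Confirmed.

42


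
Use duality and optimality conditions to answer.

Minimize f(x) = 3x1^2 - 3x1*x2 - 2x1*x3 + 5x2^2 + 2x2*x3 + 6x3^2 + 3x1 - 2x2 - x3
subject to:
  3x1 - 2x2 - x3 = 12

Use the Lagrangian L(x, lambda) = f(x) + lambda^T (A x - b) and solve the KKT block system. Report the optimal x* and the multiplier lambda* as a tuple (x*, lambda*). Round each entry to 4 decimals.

Form the Lagrangian:
  L(x, lambda) = (1/2) x^T Q x + c^T x + lambda^T (A x - b)
Stationarity (grad_x L = 0): Q x + c + A^T lambda = 0.
Primal feasibility: A x = b.

This gives the KKT block system:
  [ Q   A^T ] [ x     ]   [-c ]
  [ A    0  ] [ lambda ] = [ b ]

Solving the linear system:
  x*      = (3.7029, -0.4663, 0.0411)
  lambda* = (-8.8446)
  f(x*)   = 59.0674

x* = (3.7029, -0.4663, 0.0411), lambda* = (-8.8446)


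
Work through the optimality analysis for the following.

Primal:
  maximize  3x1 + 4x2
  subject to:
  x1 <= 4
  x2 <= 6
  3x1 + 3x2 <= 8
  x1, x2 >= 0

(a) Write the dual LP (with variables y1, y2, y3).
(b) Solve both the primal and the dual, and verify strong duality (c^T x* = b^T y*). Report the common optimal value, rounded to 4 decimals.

The standard primal-dual pair for 'max c^T x s.t. A x <= b, x >= 0' is:
  Dual:  min b^T y  s.t.  A^T y >= c,  y >= 0.

So the dual LP is:
  minimize  4y1 + 6y2 + 8y3
  subject to:
    y1 + 3y3 >= 3
    y2 + 3y3 >= 4
    y1, y2, y3 >= 0

Solving the primal: x* = (0, 2.6667).
  primal value c^T x* = 10.6667.
Solving the dual: y* = (0, 0, 1.3333).
  dual value b^T y* = 10.6667.
Strong duality: c^T x* = b^T y*. Confirmed.

10.6667


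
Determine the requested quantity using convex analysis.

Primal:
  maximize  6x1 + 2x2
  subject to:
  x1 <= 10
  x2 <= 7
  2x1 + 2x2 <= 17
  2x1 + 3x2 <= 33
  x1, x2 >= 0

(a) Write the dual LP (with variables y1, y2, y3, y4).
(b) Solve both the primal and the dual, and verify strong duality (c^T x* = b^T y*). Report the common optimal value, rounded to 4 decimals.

The standard primal-dual pair for 'max c^T x s.t. A x <= b, x >= 0' is:
  Dual:  min b^T y  s.t.  A^T y >= c,  y >= 0.

So the dual LP is:
  minimize  10y1 + 7y2 + 17y3 + 33y4
  subject to:
    y1 + 2y3 + 2y4 >= 6
    y2 + 2y3 + 3y4 >= 2
    y1, y2, y3, y4 >= 0

Solving the primal: x* = (8.5, 0).
  primal value c^T x* = 51.
Solving the dual: y* = (0, 0, 3, 0).
  dual value b^T y* = 51.
Strong duality: c^T x* = b^T y*. Confirmed.

51


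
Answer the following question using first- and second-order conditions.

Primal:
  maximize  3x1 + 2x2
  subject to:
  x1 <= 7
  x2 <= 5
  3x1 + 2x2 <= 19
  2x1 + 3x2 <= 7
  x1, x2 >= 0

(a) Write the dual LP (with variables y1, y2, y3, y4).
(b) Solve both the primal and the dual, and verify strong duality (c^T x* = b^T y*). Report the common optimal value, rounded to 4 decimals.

The standard primal-dual pair for 'max c^T x s.t. A x <= b, x >= 0' is:
  Dual:  min b^T y  s.t.  A^T y >= c,  y >= 0.

So the dual LP is:
  minimize  7y1 + 5y2 + 19y3 + 7y4
  subject to:
    y1 + 3y3 + 2y4 >= 3
    y2 + 2y3 + 3y4 >= 2
    y1, y2, y3, y4 >= 0

Solving the primal: x* = (3.5, 0).
  primal value c^T x* = 10.5.
Solving the dual: y* = (0, 0, 0, 1.5).
  dual value b^T y* = 10.5.
Strong duality: c^T x* = b^T y*. Confirmed.

10.5


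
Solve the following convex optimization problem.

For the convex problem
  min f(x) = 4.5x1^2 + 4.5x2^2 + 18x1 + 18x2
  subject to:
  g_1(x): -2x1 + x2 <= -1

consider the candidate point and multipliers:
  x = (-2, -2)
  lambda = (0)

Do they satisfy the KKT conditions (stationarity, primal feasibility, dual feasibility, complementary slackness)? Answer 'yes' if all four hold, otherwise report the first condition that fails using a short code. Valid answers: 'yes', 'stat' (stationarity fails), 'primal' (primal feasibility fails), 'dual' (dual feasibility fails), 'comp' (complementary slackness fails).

Gradient of f: grad f(x) = Q x + c = (0, 0)
Constraint values g_i(x) = a_i^T x - b_i:
  g_1((-2, -2)) = 3
Stationarity residual: grad f(x) + sum_i lambda_i a_i = (0, 0)
  -> stationarity OK
Primal feasibility (all g_i <= 0): FAILS
Dual feasibility (all lambda_i >= 0): OK
Complementary slackness (lambda_i * g_i(x) = 0 for all i): OK

Verdict: the first failing condition is primal_feasibility -> primal.

primal


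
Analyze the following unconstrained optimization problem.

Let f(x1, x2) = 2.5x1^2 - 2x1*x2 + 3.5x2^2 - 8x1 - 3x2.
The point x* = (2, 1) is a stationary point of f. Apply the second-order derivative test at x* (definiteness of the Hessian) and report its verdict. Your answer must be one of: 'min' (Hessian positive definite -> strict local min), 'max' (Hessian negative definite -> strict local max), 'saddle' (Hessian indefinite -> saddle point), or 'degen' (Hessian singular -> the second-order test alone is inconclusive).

Compute the Hessian H = grad^2 f:
  H = [[5, -2], [-2, 7]]
Verify stationarity: grad f(x*) = H x* + g = (0, 0).
Eigenvalues of H: 3.7639, 8.2361.
Both eigenvalues > 0, so H is positive definite -> x* is a strict local min.

min


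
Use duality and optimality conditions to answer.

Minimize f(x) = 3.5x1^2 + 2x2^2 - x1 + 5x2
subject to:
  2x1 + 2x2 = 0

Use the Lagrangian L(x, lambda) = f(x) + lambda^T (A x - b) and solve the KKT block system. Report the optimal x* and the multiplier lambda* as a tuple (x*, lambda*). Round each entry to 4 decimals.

Form the Lagrangian:
  L(x, lambda) = (1/2) x^T Q x + c^T x + lambda^T (A x - b)
Stationarity (grad_x L = 0): Q x + c + A^T lambda = 0.
Primal feasibility: A x = b.

This gives the KKT block system:
  [ Q   A^T ] [ x     ]   [-c ]
  [ A    0  ] [ lambda ] = [ b ]

Solving the linear system:
  x*      = (0.5455, -0.5455)
  lambda* = (-1.4091)
  f(x*)   = -1.6364

x* = (0.5455, -0.5455), lambda* = (-1.4091)


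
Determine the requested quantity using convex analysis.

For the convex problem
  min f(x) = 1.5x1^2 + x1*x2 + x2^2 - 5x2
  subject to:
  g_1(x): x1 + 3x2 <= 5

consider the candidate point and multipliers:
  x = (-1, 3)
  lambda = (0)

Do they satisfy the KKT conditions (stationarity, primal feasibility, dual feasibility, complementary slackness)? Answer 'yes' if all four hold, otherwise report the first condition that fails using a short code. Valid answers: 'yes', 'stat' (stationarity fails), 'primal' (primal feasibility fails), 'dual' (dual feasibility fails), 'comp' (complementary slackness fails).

Gradient of f: grad f(x) = Q x + c = (0, 0)
Constraint values g_i(x) = a_i^T x - b_i:
  g_1((-1, 3)) = 3
Stationarity residual: grad f(x) + sum_i lambda_i a_i = (0, 0)
  -> stationarity OK
Primal feasibility (all g_i <= 0): FAILS
Dual feasibility (all lambda_i >= 0): OK
Complementary slackness (lambda_i * g_i(x) = 0 for all i): OK

Verdict: the first failing condition is primal_feasibility -> primal.

primal


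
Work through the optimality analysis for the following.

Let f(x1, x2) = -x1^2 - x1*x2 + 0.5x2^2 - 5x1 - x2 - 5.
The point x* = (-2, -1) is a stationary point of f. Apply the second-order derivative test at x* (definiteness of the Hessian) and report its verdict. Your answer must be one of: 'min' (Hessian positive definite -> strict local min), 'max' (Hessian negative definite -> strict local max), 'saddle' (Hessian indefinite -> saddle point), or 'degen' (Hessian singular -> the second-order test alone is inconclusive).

Compute the Hessian H = grad^2 f:
  H = [[-2, -1], [-1, 1]]
Verify stationarity: grad f(x*) = H x* + g = (0, 0).
Eigenvalues of H: -2.3028, 1.3028.
Eigenvalues have mixed signs, so H is indefinite -> x* is a saddle point.

saddle


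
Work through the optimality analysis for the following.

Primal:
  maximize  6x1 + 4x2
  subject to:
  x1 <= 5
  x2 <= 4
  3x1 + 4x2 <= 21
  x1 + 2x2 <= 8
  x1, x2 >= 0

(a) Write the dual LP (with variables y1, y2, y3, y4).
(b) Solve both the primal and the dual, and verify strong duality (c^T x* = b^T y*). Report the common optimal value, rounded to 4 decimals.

The standard primal-dual pair for 'max c^T x s.t. A x <= b, x >= 0' is:
  Dual:  min b^T y  s.t.  A^T y >= c,  y >= 0.

So the dual LP is:
  minimize  5y1 + 4y2 + 21y3 + 8y4
  subject to:
    y1 + 3y3 + y4 >= 6
    y2 + 4y3 + 2y4 >= 4
    y1, y2, y3, y4 >= 0

Solving the primal: x* = (5, 1.5).
  primal value c^T x* = 36.
Solving the dual: y* = (3, 0, 1, 0).
  dual value b^T y* = 36.
Strong duality: c^T x* = b^T y*. Confirmed.

36


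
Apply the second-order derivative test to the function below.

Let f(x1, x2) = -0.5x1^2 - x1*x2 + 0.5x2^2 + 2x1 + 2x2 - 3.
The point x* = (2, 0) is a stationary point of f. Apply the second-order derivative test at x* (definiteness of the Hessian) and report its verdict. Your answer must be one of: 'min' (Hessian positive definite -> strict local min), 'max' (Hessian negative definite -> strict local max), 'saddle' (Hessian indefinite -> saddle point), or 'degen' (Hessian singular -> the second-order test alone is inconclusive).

Compute the Hessian H = grad^2 f:
  H = [[-1, -1], [-1, 1]]
Verify stationarity: grad f(x*) = H x* + g = (0, 0).
Eigenvalues of H: -1.4142, 1.4142.
Eigenvalues have mixed signs, so H is indefinite -> x* is a saddle point.

saddle


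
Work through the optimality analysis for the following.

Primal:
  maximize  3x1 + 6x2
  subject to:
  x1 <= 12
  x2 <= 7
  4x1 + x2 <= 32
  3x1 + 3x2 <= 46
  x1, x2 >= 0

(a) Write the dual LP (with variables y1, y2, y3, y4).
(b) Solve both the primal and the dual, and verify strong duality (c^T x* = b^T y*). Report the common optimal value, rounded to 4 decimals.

The standard primal-dual pair for 'max c^T x s.t. A x <= b, x >= 0' is:
  Dual:  min b^T y  s.t.  A^T y >= c,  y >= 0.

So the dual LP is:
  minimize  12y1 + 7y2 + 32y3 + 46y4
  subject to:
    y1 + 4y3 + 3y4 >= 3
    y2 + y3 + 3y4 >= 6
    y1, y2, y3, y4 >= 0

Solving the primal: x* = (6.25, 7).
  primal value c^T x* = 60.75.
Solving the dual: y* = (0, 5.25, 0.75, 0).
  dual value b^T y* = 60.75.
Strong duality: c^T x* = b^T y*. Confirmed.

60.75


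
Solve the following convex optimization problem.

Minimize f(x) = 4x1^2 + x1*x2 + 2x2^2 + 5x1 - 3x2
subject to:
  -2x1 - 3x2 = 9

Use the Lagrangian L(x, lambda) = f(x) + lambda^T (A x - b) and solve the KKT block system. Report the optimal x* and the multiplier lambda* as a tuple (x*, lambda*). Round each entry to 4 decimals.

Form the Lagrangian:
  L(x, lambda) = (1/2) x^T Q x + c^T x + lambda^T (A x - b)
Stationarity (grad_x L = 0): Q x + c + A^T lambda = 0.
Primal feasibility: A x = b.

This gives the KKT block system:
  [ Q   A^T ] [ x     ]   [-c ]
  [ A    0  ] [ lambda ] = [ b ]

Solving the linear system:
  x*      = (-1.4211, -2.0526)
  lambda* = (-4.2105)
  f(x*)   = 18.4737

x* = (-1.4211, -2.0526), lambda* = (-4.2105)


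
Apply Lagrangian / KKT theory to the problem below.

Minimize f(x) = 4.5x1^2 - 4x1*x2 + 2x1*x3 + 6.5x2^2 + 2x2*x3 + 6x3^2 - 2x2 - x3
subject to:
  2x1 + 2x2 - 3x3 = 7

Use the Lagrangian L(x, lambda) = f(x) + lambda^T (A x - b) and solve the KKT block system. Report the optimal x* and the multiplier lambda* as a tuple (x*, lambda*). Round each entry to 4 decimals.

Form the Lagrangian:
  L(x, lambda) = (1/2) x^T Q x + c^T x + lambda^T (A x - b)
Stationarity (grad_x L = 0): Q x + c + A^T lambda = 0.
Primal feasibility: A x = b.

This gives the KKT block system:
  [ Q   A^T ] [ x     ]   [-c ]
  [ A    0  ] [ lambda ] = [ b ]

Solving the linear system:
  x*      = (1.173, 1.0147, -0.8749)
  lambda* = (-2.3744)
  f(x*)   = 7.7331

x* = (1.173, 1.0147, -0.8749), lambda* = (-2.3744)


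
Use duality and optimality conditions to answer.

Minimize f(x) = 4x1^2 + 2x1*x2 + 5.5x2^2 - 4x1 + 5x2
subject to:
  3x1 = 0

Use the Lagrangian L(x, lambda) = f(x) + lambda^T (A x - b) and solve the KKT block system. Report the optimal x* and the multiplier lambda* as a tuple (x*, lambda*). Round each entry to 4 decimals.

Form the Lagrangian:
  L(x, lambda) = (1/2) x^T Q x + c^T x + lambda^T (A x - b)
Stationarity (grad_x L = 0): Q x + c + A^T lambda = 0.
Primal feasibility: A x = b.

This gives the KKT block system:
  [ Q   A^T ] [ x     ]   [-c ]
  [ A    0  ] [ lambda ] = [ b ]

Solving the linear system:
  x*      = (0, -0.4545)
  lambda* = (1.6364)
  f(x*)   = -1.1364

x* = (0, -0.4545), lambda* = (1.6364)
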